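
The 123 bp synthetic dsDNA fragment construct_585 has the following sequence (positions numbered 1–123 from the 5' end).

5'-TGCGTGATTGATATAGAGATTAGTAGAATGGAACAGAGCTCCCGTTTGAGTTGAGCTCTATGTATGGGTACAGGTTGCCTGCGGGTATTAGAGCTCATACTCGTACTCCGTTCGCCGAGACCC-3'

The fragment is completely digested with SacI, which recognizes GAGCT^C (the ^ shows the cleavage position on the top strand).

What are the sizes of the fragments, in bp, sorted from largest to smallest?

40, 38, 28, 17 bp

SacI sites (GAGCTC) start at positions 36, 53, 91.
SacI cuts after base 5 of each site (before the last base), so after positions 40, 57, 95.
Linear molecule, 3 cuts → 4 fragments:
  1–40 → 40 bp
  41–57 → 17 bp
  58–95 → 38 bp
  96–123 → 28 bp
Sorted largest to smallest: 40, 38, 28, 17 bp.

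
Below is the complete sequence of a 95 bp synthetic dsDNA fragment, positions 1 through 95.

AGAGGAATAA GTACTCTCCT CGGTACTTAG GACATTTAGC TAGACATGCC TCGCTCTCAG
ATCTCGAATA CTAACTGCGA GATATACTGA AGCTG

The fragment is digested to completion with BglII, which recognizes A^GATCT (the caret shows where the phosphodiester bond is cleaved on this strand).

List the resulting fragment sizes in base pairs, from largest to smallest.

The BglII site (AGATCT) starts at position 59.
BglII cuts after the first base of each site, so after position 59.
Linear molecule, 1 cut → 2 fragments:
  1–59 → 59 bp
  60–95 → 36 bp
Sorted largest to smallest: 59, 36 bp.

59, 36 bp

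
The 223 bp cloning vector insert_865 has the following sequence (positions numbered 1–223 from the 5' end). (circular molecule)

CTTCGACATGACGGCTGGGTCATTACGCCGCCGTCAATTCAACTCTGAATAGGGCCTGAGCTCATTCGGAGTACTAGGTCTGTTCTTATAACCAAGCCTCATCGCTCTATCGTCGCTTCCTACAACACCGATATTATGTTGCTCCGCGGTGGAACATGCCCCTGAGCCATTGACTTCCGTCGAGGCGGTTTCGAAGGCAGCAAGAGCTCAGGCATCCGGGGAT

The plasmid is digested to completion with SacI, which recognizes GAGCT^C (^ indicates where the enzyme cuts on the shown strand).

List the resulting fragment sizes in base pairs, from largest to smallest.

SacI sites (GAGCTC) start at positions 58, 204.
SacI cuts after base 5 of each site (before the last base), so after positions 62, 208.
Circular molecule, 2 cuts → 2 fragments:
  63–208 → 146 bp
  209–223 then 1–62 → 15 + 62 = 77 bp
Sorted largest to smallest: 146, 77 bp.

146, 77 bp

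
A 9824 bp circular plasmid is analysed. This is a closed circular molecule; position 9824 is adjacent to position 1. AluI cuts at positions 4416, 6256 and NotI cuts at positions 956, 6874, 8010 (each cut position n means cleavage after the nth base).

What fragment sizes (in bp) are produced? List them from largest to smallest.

3460, 2770, 1840, 1136, 618 bp

Combined cut positions (sorted): 956, 4416, 6256, 6874, 8010.
Circular molecule, 5 cuts → 5 fragments:
  4416 − 956 = 3460 bp
  6256 − 4416 = 1840 bp
  6874 − 6256 = 618 bp
  8010 − 6874 = 1136 bp
  wrap: 9824 − 8010 + 956 = 2770 bp
Sorted largest to smallest: 3460, 2770, 1840, 1136, 618 bp.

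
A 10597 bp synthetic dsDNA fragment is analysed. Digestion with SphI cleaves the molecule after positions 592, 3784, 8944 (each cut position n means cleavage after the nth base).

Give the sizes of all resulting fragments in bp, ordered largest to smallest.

5160, 3192, 1653, 592 bp

Linear molecule, 3 cuts → 4 fragments:
  592 − 0 = 592 bp
  3784 − 592 = 3192 bp
  8944 − 3784 = 5160 bp
  10597 − 8944 = 1653 bp
Sorted largest to smallest: 5160, 3192, 1653, 592 bp.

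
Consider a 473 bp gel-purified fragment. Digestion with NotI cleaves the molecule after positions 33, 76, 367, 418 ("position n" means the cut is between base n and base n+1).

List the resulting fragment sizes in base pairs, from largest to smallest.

Linear molecule, 4 cuts → 5 fragments:
  33 − 0 = 33 bp
  76 − 33 = 43 bp
  367 − 76 = 291 bp
  418 − 367 = 51 bp
  473 − 418 = 55 bp
Sorted largest to smallest: 291, 55, 51, 43, 33 bp.

291, 55, 51, 43, 33 bp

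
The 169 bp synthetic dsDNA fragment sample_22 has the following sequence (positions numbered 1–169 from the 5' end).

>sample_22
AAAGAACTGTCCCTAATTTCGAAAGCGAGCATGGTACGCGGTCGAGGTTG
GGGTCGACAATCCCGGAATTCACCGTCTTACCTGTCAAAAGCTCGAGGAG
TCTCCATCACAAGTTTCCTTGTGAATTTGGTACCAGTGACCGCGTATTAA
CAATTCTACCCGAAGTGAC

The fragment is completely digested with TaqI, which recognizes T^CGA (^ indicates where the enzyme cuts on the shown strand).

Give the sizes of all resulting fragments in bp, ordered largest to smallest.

76, 39, 23, 19, 12 bp

TaqI sites (TCGA) start at positions 19, 42, 54, 93.
TaqI cuts after the first base of each site, so after positions 19, 42, 54, 93.
Linear molecule, 4 cuts → 5 fragments:
  1–19 → 19 bp
  20–42 → 23 bp
  43–54 → 12 bp
  55–93 → 39 bp
  94–169 → 76 bp
Sorted largest to smallest: 76, 39, 23, 19, 12 bp.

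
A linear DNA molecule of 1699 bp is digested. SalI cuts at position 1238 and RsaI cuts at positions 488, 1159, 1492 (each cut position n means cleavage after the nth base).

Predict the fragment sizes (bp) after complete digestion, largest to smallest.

Combined cut positions (sorted): 488, 1159, 1238, 1492.
Linear molecule, 4 cuts → 5 fragments:
  488 − 0 = 488 bp
  1159 − 488 = 671 bp
  1238 − 1159 = 79 bp
  1492 − 1238 = 254 bp
  1699 − 1492 = 207 bp
Sorted largest to smallest: 671, 488, 254, 207, 79 bp.

671, 488, 254, 207, 79 bp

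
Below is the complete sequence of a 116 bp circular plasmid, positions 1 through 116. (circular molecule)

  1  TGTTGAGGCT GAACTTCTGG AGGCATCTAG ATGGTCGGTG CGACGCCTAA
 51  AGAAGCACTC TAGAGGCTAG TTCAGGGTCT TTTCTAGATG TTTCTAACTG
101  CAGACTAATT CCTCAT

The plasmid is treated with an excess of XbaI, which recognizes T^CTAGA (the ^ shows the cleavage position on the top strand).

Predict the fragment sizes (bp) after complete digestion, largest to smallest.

59, 33, 24 bp

XbaI sites (TCTAGA) start at positions 26, 59, 83.
XbaI cuts after the first base of each site, so after positions 26, 59, 83.
Circular molecule, 3 cuts → 3 fragments:
  27–59 → 33 bp
  60–83 → 24 bp
  84–116 then 1–26 → 33 + 26 = 59 bp
Sorted largest to smallest: 59, 33, 24 bp.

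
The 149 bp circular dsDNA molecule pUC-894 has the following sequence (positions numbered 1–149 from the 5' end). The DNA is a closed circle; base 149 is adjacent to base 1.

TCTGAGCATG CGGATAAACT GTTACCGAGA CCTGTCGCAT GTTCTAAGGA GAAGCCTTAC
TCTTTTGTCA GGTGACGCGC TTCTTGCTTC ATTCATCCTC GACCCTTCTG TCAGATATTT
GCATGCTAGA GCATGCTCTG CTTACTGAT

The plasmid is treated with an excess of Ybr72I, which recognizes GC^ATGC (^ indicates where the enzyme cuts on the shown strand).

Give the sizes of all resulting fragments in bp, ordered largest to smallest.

115, 24, 10 bp

Ybr72I sites (GCATGC) start at positions 6, 121, 131.
Ybr72I cuts after base 2 of each site, so after positions 7, 122, 132.
Circular molecule, 3 cuts → 3 fragments:
  8–122 → 115 bp
  123–132 → 10 bp
  133–149 then 1–7 → 17 + 7 = 24 bp
Sorted largest to smallest: 115, 24, 10 bp.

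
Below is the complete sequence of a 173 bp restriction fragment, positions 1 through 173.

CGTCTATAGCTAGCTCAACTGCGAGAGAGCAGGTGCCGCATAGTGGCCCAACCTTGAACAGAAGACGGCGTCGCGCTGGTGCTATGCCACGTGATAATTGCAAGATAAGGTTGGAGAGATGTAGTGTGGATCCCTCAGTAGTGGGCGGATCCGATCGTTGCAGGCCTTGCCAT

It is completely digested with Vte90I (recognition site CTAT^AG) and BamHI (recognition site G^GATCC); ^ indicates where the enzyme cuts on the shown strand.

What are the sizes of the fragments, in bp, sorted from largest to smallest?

121, 26, 19, 7 bp

The Vte90I site (CTATAG) starts at position 4.
Vte90I cuts after base 4 of each site, so after position 7.
BamHI sites (GGATCC) start at positions 128, 147.
BamHI cuts after the first base of each site, so after positions 128, 147.
Combined cut positions: 7, 128, 147.
Linear molecule, 3 cuts → 4 fragments:
  1–7 → 7 bp
  8–128 → 121 bp
  129–147 → 19 bp
  148–173 → 26 bp
Sorted largest to smallest: 121, 26, 19, 7 bp.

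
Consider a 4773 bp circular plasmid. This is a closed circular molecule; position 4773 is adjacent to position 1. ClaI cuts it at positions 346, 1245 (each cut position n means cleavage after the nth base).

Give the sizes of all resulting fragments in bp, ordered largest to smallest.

Circular molecule, 2 cuts → 2 fragments:
  1245 − 346 = 899 bp
  wrap: 4773 − 1245 + 346 = 3874 bp
Sorted largest to smallest: 3874, 899 bp.

3874, 899 bp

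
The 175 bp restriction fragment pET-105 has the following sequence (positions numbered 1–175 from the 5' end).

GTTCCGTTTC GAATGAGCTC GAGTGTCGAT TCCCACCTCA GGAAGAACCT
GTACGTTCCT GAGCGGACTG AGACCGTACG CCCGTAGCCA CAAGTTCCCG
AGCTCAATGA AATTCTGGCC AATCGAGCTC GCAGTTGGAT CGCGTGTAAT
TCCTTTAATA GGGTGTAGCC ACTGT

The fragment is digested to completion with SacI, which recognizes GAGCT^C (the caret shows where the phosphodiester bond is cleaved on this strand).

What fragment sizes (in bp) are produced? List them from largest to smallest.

85, 46, 25, 19 bp

SacI sites (GAGCTC) start at positions 15, 100, 125.
SacI cuts after base 5 of each site (before the last base), so after positions 19, 104, 129.
Linear molecule, 3 cuts → 4 fragments:
  1–19 → 19 bp
  20–104 → 85 bp
  105–129 → 25 bp
  130–175 → 46 bp
Sorted largest to smallest: 85, 46, 25, 19 bp.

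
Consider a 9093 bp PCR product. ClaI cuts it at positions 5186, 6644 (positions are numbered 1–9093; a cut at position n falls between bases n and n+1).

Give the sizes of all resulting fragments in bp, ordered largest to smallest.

5186, 2449, 1458 bp

Linear molecule, 2 cuts → 3 fragments:
  5186 − 0 = 5186 bp
  6644 − 5186 = 1458 bp
  9093 − 6644 = 2449 bp
Sorted largest to smallest: 5186, 2449, 1458 bp.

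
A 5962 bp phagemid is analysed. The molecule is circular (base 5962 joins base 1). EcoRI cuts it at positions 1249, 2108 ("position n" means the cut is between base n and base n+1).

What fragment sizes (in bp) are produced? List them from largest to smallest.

5103, 859 bp

Circular molecule, 2 cuts → 2 fragments:
  2108 − 1249 = 859 bp
  wrap: 5962 − 2108 + 1249 = 5103 bp
Sorted largest to smallest: 5103, 859 bp.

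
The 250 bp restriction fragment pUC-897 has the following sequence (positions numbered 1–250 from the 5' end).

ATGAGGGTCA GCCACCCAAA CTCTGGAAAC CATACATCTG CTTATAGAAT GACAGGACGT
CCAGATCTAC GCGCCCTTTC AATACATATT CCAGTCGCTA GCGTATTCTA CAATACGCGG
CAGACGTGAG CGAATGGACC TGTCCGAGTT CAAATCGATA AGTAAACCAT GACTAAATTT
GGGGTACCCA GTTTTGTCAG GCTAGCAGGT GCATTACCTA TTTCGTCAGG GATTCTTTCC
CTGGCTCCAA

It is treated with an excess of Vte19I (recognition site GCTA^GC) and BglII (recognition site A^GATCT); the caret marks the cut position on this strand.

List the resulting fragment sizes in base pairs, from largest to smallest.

104, 63, 46, 37 bp

Vte19I sites (GCTAGC) start at positions 97, 201.
Vte19I cuts after base 4 of each site, so after positions 100, 204.
The BglII site (AGATCT) starts at position 63.
BglII cuts after the first base of each site, so after position 63.
Combined cut positions: 63, 100, 204.
Linear molecule, 3 cuts → 4 fragments:
  1–63 → 63 bp
  64–100 → 37 bp
  101–204 → 104 bp
  205–250 → 46 bp
Sorted largest to smallest: 104, 63, 46, 37 bp.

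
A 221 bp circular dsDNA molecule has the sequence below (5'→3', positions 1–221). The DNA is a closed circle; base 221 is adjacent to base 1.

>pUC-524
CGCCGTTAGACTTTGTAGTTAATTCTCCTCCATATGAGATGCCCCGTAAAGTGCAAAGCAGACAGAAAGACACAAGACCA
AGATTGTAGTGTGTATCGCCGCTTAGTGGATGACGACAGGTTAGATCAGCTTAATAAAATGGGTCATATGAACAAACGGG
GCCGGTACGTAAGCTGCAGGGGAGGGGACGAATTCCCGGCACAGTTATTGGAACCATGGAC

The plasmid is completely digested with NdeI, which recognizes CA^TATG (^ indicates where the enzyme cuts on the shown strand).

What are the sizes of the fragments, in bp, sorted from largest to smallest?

NdeI sites (CATATG) start at positions 31, 145.
NdeI cuts after base 2 of each site, so after positions 32, 146.
Circular molecule, 2 cuts → 2 fragments:
  33–146 → 114 bp
  147–221 then 1–32 → 75 + 32 = 107 bp
Sorted largest to smallest: 114, 107 bp.

114, 107 bp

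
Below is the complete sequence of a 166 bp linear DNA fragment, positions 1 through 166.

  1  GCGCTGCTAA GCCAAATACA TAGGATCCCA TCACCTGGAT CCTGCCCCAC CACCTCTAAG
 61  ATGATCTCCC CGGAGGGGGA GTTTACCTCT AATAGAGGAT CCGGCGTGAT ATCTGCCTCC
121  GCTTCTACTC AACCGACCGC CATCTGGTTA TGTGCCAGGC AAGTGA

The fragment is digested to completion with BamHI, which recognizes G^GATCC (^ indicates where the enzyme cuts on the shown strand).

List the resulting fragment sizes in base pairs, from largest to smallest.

69, 60, 23, 14 bp

BamHI sites (GGATCC) start at positions 23, 37, 97.
BamHI cuts after the first base of each site, so after positions 23, 37, 97.
Linear molecule, 3 cuts → 4 fragments:
  1–23 → 23 bp
  24–37 → 14 bp
  38–97 → 60 bp
  98–166 → 69 bp
Sorted largest to smallest: 69, 60, 23, 14 bp.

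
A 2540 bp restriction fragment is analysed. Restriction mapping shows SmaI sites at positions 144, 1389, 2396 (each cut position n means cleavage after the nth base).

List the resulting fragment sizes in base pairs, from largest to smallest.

Linear molecule, 3 cuts → 4 fragments:
  144 − 0 = 144 bp
  1389 − 144 = 1245 bp
  2396 − 1389 = 1007 bp
  2540 − 2396 = 144 bp
Sorted largest to smallest: 1245, 1007, 144, 144 bp.

1245, 1007, 144, 144 bp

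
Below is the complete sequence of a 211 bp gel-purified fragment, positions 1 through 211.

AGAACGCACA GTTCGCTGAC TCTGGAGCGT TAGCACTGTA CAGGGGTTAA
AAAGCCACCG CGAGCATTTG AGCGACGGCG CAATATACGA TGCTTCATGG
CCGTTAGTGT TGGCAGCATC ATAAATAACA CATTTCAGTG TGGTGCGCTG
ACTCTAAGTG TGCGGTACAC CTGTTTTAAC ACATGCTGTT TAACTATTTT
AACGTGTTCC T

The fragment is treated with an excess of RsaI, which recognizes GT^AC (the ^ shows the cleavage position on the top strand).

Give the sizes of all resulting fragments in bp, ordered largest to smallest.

RsaI sites (GTAC) start at positions 38, 165.
RsaI cuts after base 2 of each site, so after positions 39, 166.
Linear molecule, 2 cuts → 3 fragments:
  1–39 → 39 bp
  40–166 → 127 bp
  167–211 → 45 bp
Sorted largest to smallest: 127, 45, 39 bp.

127, 45, 39 bp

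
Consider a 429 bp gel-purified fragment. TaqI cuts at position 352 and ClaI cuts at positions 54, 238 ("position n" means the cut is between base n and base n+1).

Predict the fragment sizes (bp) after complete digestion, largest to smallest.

Combined cut positions (sorted): 54, 238, 352.
Linear molecule, 3 cuts → 4 fragments:
  54 − 0 = 54 bp
  238 − 54 = 184 bp
  352 − 238 = 114 bp
  429 − 352 = 77 bp
Sorted largest to smallest: 184, 114, 77, 54 bp.

184, 114, 77, 54 bp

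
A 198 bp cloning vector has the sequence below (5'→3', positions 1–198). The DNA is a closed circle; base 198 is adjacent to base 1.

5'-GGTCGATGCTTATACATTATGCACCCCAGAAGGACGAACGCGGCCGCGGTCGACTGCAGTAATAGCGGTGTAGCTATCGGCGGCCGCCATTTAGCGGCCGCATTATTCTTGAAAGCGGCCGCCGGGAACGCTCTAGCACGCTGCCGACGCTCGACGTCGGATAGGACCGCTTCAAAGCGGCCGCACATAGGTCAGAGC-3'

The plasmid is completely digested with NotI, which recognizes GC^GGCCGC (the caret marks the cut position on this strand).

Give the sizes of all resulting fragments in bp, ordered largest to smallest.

62, 61, 40, 21, 14 bp

NotI sites (GCGGCCGC) start at positions 40, 80, 94, 115, 177.
NotI cuts after base 2 of each site, so after positions 41, 81, 95, 116, 178.
Circular molecule, 5 cuts → 5 fragments:
  42–81 → 40 bp
  82–95 → 14 bp
  96–116 → 21 bp
  117–178 → 62 bp
  179–198 then 1–41 → 20 + 41 = 61 bp
Sorted largest to smallest: 62, 61, 40, 21, 14 bp.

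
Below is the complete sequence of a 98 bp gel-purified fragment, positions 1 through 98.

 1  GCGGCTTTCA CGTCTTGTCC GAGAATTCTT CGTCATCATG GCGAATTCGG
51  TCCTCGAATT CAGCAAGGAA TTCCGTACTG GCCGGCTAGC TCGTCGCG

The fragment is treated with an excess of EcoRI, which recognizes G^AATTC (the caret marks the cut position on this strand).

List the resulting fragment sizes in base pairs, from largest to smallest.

EcoRI sites (GAATTC) start at positions 23, 43, 56, 68.
EcoRI cuts after the first base of each site, so after positions 23, 43, 56, 68.
Linear molecule, 4 cuts → 5 fragments:
  1–23 → 23 bp
  24–43 → 20 bp
  44–56 → 13 bp
  57–68 → 12 bp
  69–98 → 30 bp
Sorted largest to smallest: 30, 23, 20, 13, 12 bp.

30, 23, 20, 13, 12 bp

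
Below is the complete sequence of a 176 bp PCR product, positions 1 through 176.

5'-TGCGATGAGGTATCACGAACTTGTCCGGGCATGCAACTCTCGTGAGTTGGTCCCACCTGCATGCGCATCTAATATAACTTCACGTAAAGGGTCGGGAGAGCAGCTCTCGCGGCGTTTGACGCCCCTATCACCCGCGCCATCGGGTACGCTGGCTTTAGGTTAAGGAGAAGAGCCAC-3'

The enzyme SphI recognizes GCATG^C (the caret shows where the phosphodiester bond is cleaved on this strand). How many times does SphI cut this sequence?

GCATGC occurs starting at positions 29, 59.
SphI cuts at 2 sites.

2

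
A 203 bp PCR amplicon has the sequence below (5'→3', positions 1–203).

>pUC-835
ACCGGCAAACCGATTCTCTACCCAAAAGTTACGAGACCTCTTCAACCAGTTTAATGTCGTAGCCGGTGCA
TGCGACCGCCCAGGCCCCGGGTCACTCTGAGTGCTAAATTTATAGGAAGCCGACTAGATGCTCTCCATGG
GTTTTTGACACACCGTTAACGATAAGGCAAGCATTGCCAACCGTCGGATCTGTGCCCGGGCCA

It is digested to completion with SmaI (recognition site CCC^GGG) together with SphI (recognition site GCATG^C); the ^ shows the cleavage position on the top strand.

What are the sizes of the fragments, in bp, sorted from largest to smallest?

109, 72, 16, 6 bp

SmaI sites (CCCGGG) start at positions 86, 195.
SmaI cuts after base 3 of each site, so after positions 88, 197.
The SphI site (GCATGC) starts at position 68.
SphI cuts after base 5 of each site (before the last base), so after position 72.
Combined cut positions: 72, 88, 197.
Linear molecule, 3 cuts → 4 fragments:
  1–72 → 72 bp
  73–88 → 16 bp
  89–197 → 109 bp
  198–203 → 6 bp
Sorted largest to smallest: 109, 72, 16, 6 bp.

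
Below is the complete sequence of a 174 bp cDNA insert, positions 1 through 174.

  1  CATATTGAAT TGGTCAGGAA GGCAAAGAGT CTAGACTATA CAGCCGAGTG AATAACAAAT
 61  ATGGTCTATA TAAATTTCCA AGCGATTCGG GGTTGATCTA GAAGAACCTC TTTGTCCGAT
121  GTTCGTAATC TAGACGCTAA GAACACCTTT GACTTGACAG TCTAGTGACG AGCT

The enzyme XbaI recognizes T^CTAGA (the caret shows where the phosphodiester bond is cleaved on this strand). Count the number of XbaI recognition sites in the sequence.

TCTAGA occurs starting at positions 30, 97, 129.
XbaI cuts at 3 sites.

3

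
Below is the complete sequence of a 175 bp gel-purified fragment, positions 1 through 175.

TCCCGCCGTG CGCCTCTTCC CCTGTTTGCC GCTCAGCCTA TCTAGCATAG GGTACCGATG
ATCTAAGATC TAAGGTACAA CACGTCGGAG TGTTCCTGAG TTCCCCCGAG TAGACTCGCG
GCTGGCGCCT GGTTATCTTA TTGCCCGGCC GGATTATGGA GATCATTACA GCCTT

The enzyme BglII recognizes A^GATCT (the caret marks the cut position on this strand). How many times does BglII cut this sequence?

AGATCT occurs starting at position 66.
BglII cuts at 1 site.

1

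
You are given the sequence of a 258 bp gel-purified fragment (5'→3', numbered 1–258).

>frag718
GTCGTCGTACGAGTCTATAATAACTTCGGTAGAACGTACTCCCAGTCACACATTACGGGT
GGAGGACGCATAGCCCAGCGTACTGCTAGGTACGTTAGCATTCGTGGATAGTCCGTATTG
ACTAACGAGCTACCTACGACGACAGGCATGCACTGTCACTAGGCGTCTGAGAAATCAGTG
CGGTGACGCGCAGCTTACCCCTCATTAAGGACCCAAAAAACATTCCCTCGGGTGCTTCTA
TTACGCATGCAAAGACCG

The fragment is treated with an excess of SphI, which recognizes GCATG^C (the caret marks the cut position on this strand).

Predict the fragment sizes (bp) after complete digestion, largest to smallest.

150, 99, 9 bp

SphI sites (GCATGC) start at positions 146, 245.
SphI cuts after base 5 of each site (before the last base), so after positions 150, 249.
Linear molecule, 2 cuts → 3 fragments:
  1–150 → 150 bp
  151–249 → 99 bp
  250–258 → 9 bp
Sorted largest to smallest: 150, 99, 9 bp.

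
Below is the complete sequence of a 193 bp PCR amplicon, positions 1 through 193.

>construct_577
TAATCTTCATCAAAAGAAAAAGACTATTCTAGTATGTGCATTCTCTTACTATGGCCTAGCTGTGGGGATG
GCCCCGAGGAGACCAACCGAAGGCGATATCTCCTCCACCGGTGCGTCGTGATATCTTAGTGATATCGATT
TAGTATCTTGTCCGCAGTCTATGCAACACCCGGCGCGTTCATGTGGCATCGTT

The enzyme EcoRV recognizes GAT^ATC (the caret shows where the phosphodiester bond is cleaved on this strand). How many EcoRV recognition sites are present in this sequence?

GATATC occurs starting at positions 95, 120, 131.
EcoRV cuts at 3 sites.

3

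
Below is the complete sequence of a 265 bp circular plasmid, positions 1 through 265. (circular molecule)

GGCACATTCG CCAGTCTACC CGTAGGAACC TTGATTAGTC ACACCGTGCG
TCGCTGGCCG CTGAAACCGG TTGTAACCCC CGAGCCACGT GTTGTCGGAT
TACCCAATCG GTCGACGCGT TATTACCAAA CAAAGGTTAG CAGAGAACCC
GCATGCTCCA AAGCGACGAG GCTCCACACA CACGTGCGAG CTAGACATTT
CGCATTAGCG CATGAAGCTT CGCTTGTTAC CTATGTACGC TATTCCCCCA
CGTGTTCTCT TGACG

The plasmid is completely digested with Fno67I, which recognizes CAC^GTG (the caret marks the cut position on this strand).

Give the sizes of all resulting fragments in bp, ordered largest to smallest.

Fno67I sites (CACGTG) start at positions 86, 181, 249.
Fno67I cuts after base 3 of each site, so after positions 88, 183, 251.
Circular molecule, 3 cuts → 3 fragments:
  89–183 → 95 bp
  184–251 → 68 bp
  252–265 then 1–88 → 14 + 88 = 102 bp
Sorted largest to smallest: 102, 95, 68 bp.

102, 95, 68 bp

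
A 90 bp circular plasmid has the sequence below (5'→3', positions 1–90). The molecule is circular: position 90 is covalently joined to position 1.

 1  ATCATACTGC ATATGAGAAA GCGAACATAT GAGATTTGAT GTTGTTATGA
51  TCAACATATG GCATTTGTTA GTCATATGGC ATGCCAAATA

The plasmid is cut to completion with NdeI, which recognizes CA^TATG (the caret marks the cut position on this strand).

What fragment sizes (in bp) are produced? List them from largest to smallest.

NdeI sites (CATATG) start at positions 10, 26, 55, 73.
NdeI cuts after base 2 of each site, so after positions 11, 27, 56, 74.
Circular molecule, 4 cuts → 4 fragments:
  12–27 → 16 bp
  28–56 → 29 bp
  57–74 → 18 bp
  75–90 then 1–11 → 16 + 11 = 27 bp
Sorted largest to smallest: 29, 27, 18, 16 bp.

29, 27, 18, 16 bp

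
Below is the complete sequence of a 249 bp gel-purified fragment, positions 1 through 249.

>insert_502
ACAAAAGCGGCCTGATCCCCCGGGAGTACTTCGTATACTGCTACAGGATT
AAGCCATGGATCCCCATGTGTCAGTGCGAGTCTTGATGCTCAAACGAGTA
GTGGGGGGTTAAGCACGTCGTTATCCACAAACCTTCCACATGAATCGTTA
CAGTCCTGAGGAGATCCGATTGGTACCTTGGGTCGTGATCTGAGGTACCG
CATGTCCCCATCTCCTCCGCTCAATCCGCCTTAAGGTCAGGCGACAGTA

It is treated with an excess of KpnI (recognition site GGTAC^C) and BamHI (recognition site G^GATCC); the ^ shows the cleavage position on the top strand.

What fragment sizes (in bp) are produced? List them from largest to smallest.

KpnI sites (GGTACC) start at positions 172, 194.
KpnI cuts after base 5 of each site (before the last base), so after positions 176, 198.
The BamHI site (GGATCC) starts at position 58.
BamHI cuts after the first base of each site, so after position 58.
Combined cut positions: 58, 176, 198.
Linear molecule, 3 cuts → 4 fragments:
  1–58 → 58 bp
  59–176 → 118 bp
  177–198 → 22 bp
  199–249 → 51 bp
Sorted largest to smallest: 118, 58, 51, 22 bp.

118, 58, 51, 22 bp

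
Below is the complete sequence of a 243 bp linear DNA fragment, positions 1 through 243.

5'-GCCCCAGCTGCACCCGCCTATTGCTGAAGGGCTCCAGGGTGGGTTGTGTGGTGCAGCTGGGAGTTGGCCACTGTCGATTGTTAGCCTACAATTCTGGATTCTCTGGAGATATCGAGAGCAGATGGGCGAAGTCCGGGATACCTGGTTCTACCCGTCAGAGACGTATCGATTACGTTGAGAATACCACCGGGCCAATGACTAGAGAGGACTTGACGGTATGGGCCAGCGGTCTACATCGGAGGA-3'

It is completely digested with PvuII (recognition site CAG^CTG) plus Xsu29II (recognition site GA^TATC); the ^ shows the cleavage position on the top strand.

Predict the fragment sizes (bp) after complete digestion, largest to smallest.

PvuII sites (CAGCTG) start at positions 5, 54.
PvuII cuts after base 3 of each site, so after positions 7, 56.
The Xsu29II site (GATATC) starts at position 108.
Xsu29II cuts after base 2 of each site, so after position 109.
Combined cut positions: 7, 56, 109.
Linear molecule, 3 cuts → 4 fragments:
  1–7 → 7 bp
  8–56 → 49 bp
  57–109 → 53 bp
  110–243 → 134 bp
Sorted largest to smallest: 134, 53, 49, 7 bp.

134, 53, 49, 7 bp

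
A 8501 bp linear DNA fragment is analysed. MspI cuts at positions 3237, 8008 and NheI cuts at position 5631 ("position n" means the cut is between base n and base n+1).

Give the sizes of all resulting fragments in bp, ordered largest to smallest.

3237, 2394, 2377, 493 bp

Combined cut positions (sorted): 3237, 5631, 8008.
Linear molecule, 3 cuts → 4 fragments:
  3237 − 0 = 3237 bp
  5631 − 3237 = 2394 bp
  8008 − 5631 = 2377 bp
  8501 − 8008 = 493 bp
Sorted largest to smallest: 3237, 2394, 2377, 493 bp.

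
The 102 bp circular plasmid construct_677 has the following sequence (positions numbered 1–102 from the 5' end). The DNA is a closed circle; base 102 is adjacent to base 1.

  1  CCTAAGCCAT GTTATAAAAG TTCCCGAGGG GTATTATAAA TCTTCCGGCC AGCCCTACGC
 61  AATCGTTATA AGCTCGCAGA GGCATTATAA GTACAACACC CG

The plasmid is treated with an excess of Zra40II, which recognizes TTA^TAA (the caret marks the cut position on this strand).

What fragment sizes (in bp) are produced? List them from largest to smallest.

32, 29, 22, 19 bp

Zra40II sites (TTATAA) start at positions 12, 34, 66, 85.
Zra40II cuts after base 3 of each site, so after positions 14, 36, 68, 87.
Circular molecule, 4 cuts → 4 fragments:
  15–36 → 22 bp
  37–68 → 32 bp
  69–87 → 19 bp
  88–102 then 1–14 → 15 + 14 = 29 bp
Sorted largest to smallest: 32, 29, 22, 19 bp.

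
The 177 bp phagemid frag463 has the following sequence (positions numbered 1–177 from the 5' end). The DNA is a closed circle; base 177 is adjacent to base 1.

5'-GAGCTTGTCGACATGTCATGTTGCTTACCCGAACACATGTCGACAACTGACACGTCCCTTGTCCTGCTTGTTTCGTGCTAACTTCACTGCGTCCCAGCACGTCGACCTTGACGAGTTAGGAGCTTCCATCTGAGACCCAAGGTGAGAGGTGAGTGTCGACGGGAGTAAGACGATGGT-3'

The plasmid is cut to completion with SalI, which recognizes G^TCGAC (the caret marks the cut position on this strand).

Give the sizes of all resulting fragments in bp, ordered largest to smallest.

SalI sites (GTCGAC) start at positions 7, 39, 101, 155.
SalI cuts after the first base of each site, so after positions 7, 39, 101, 155.
Circular molecule, 4 cuts → 4 fragments:
  8–39 → 32 bp
  40–101 → 62 bp
  102–155 → 54 bp
  156–177 then 1–7 → 22 + 7 = 29 bp
Sorted largest to smallest: 62, 54, 32, 29 bp.

62, 54, 32, 29 bp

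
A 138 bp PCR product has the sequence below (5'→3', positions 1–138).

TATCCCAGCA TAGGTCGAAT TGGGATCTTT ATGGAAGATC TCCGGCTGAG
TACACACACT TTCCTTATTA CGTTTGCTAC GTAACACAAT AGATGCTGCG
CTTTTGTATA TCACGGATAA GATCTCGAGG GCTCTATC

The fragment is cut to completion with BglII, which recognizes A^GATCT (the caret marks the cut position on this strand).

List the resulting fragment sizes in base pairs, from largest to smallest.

BglII sites (AGATCT) start at positions 36, 120.
BglII cuts after the first base of each site, so after positions 36, 120.
Linear molecule, 2 cuts → 3 fragments:
  1–36 → 36 bp
  37–120 → 84 bp
  121–138 → 18 bp
Sorted largest to smallest: 84, 36, 18 bp.

84, 36, 18 bp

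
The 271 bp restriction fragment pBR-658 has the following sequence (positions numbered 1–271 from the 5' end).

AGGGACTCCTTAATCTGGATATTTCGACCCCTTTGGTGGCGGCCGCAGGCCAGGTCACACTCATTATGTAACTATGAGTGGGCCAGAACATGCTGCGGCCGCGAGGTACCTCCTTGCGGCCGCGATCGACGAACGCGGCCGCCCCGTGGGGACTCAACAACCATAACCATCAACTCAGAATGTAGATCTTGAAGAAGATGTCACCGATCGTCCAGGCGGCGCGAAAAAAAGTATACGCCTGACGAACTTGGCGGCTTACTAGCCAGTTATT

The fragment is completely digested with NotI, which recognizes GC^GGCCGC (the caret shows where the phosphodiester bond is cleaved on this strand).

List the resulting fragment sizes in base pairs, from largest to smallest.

NotI sites (GCGGCCGC) start at positions 39, 95, 116, 135.
NotI cuts after base 2 of each site, so after positions 40, 96, 117, 136.
Linear molecule, 4 cuts → 5 fragments:
  1–40 → 40 bp
  41–96 → 56 bp
  97–117 → 21 bp
  118–136 → 19 bp
  137–271 → 135 bp
Sorted largest to smallest: 135, 56, 40, 21, 19 bp.

135, 56, 40, 21, 19 bp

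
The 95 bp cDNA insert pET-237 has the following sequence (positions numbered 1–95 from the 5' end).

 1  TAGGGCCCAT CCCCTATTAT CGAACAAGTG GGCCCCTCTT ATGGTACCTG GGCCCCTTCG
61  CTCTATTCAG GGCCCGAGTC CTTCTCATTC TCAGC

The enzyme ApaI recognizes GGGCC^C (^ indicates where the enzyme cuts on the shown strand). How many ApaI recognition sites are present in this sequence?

4

GGGCCC occurs starting at positions 3, 30, 50, 70.
ApaI cuts at 4 sites.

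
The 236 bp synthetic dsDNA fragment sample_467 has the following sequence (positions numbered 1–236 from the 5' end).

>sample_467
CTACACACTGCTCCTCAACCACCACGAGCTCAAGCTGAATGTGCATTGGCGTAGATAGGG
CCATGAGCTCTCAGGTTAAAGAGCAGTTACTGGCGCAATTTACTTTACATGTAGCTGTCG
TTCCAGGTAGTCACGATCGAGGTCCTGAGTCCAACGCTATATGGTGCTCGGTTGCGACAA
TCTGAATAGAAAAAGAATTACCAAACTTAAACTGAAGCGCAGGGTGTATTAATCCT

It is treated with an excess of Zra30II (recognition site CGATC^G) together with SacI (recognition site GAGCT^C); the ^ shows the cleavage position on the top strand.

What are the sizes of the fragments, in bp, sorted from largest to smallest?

The Zra30II site (CGATCG) starts at position 134.
Zra30II cuts after base 5 of each site (before the last base), so after position 138.
SacI sites (GAGCTC) start at positions 26, 65.
SacI cuts after base 5 of each site (before the last base), so after positions 30, 69.
Combined cut positions: 30, 69, 138.
Linear molecule, 3 cuts → 4 fragments:
  1–30 → 30 bp
  31–69 → 39 bp
  70–138 → 69 bp
  139–236 → 98 bp
Sorted largest to smallest: 98, 69, 39, 30 bp.

98, 69, 39, 30 bp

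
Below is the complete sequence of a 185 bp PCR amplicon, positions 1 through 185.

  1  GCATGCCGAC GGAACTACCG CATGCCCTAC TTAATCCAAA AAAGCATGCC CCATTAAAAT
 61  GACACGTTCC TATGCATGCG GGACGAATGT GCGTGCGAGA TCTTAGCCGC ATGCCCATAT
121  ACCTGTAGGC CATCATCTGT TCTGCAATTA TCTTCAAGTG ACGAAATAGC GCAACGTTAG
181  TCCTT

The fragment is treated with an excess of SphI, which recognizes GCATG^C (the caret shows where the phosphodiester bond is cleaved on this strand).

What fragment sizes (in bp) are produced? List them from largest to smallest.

SphI sites (GCATGC) start at positions 1, 20, 44, 74, 109.
SphI cuts after base 5 of each site (before the last base), so after positions 5, 24, 48, 78, 113.
Linear molecule, 5 cuts → 6 fragments:
  1–5 → 5 bp
  6–24 → 19 bp
  25–48 → 24 bp
  49–78 → 30 bp
  79–113 → 35 bp
  114–185 → 72 bp
Sorted largest to smallest: 72, 35, 30, 24, 19, 5 bp.

72, 35, 30, 24, 19, 5 bp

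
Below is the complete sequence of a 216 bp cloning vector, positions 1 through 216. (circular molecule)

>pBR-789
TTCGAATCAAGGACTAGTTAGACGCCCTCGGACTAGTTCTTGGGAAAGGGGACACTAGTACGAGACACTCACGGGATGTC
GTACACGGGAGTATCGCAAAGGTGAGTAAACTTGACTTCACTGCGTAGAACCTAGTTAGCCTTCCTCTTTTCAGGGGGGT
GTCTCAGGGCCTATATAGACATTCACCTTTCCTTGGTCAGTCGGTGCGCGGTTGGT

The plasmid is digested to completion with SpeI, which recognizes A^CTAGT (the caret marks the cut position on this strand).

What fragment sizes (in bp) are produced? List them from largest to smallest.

175, 22, 19 bp

SpeI sites (ACTAGT) start at positions 13, 32, 54.
SpeI cuts after the first base of each site, so after positions 13, 32, 54.
Circular molecule, 3 cuts → 3 fragments:
  14–32 → 19 bp
  33–54 → 22 bp
  55–216 then 1–13 → 162 + 13 = 175 bp
Sorted largest to smallest: 175, 22, 19 bp.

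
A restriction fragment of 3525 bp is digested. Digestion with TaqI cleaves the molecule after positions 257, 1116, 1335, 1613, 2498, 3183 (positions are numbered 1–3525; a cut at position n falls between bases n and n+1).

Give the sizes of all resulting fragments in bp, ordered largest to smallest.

Linear molecule, 6 cuts → 7 fragments:
  257 − 0 = 257 bp
  1116 − 257 = 859 bp
  1335 − 1116 = 219 bp
  1613 − 1335 = 278 bp
  2498 − 1613 = 885 bp
  3183 − 2498 = 685 bp
  3525 − 3183 = 342 bp
Sorted largest to smallest: 885, 859, 685, 342, 278, 257, 219 bp.

885, 859, 685, 342, 278, 257, 219 bp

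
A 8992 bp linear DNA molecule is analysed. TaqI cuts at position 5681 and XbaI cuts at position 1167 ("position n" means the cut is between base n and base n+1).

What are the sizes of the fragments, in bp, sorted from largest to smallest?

4514, 3311, 1167 bp

Combined cut positions (sorted): 1167, 5681.
Linear molecule, 2 cuts → 3 fragments:
  1167 − 0 = 1167 bp
  5681 − 1167 = 4514 bp
  8992 − 5681 = 3311 bp
Sorted largest to smallest: 4514, 3311, 1167 bp.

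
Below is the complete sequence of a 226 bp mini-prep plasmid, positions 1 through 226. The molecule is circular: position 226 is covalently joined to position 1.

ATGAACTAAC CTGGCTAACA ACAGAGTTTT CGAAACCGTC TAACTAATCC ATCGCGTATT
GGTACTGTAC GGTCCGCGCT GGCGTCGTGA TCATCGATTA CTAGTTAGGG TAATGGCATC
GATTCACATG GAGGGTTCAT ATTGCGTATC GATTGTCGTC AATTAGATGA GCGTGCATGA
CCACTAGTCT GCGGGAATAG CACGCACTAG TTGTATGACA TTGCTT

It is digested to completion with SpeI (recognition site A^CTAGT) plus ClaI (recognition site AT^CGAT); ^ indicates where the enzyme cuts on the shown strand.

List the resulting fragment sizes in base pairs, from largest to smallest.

114, 34, 30, 23, 19, 6 bp

SpeI sites (ACTAGT) start at positions 100, 183, 206.
SpeI cuts after the first base of each site, so after positions 100, 183, 206.
ClaI sites (ATCGAT) start at positions 93, 118, 148.
ClaI cuts after base 2 of each site, so after positions 94, 119, 149.
Combined cut positions: 94, 100, 119, 149, 183, 206.
Circular molecule, 6 cuts → 6 fragments:
  95–100 → 6 bp
  101–119 → 19 bp
  120–149 → 30 bp
  150–183 → 34 bp
  184–206 → 23 bp
  207–226 then 1–94 → 20 + 94 = 114 bp
Sorted largest to smallest: 114, 34, 30, 23, 19, 6 bp.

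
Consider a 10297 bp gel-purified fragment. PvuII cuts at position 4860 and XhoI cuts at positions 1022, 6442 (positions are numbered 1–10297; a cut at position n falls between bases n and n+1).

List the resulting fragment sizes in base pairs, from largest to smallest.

3855, 3838, 1582, 1022 bp

Combined cut positions (sorted): 1022, 4860, 6442.
Linear molecule, 3 cuts → 4 fragments:
  1022 − 0 = 1022 bp
  4860 − 1022 = 3838 bp
  6442 − 4860 = 1582 bp
  10297 − 6442 = 3855 bp
Sorted largest to smallest: 3855, 3838, 1582, 1022 bp.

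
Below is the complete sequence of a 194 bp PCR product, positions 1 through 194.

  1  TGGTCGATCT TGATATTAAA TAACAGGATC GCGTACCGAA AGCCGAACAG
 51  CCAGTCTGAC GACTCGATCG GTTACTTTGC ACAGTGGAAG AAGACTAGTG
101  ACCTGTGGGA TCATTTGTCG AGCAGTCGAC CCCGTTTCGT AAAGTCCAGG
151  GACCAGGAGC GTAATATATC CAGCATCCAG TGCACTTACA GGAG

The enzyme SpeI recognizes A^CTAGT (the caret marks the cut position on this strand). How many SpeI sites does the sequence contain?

ACTAGT occurs starting at position 94.
SpeI cuts at 1 site.

1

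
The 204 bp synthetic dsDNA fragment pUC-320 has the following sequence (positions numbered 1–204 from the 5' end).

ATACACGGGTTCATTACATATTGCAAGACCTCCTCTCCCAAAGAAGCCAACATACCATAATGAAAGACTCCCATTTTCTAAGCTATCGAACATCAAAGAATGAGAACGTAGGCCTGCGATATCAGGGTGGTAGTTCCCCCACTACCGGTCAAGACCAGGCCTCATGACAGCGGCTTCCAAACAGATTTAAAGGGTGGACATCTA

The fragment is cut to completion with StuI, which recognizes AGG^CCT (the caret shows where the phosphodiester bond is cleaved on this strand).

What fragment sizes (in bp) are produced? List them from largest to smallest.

112, 47, 45 bp

StuI sites (AGGCCT) start at positions 110, 157.
StuI cuts after base 3 of each site, so after positions 112, 159.
Linear molecule, 2 cuts → 3 fragments:
  1–112 → 112 bp
  113–159 → 47 bp
  160–204 → 45 bp
Sorted largest to smallest: 112, 47, 45 bp.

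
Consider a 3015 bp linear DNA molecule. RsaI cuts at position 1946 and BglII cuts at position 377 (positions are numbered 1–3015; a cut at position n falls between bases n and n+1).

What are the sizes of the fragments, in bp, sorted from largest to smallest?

Combined cut positions (sorted): 377, 1946.
Linear molecule, 2 cuts → 3 fragments:
  377 − 0 = 377 bp
  1946 − 377 = 1569 bp
  3015 − 1946 = 1069 bp
Sorted largest to smallest: 1569, 1069, 377 bp.

1569, 1069, 377 bp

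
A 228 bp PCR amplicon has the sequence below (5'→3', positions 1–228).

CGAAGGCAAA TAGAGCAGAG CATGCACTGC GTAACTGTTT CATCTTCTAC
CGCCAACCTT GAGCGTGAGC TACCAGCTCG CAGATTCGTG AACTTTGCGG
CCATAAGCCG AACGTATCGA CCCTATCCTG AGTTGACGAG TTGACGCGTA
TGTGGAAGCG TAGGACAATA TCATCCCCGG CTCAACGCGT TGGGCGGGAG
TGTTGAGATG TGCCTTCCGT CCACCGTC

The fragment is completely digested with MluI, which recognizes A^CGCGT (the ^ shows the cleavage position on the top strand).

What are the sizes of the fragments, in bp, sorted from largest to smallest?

MluI sites (ACGCGT) start at positions 144, 185.
MluI cuts after the first base of each site, so after positions 144, 185.
Linear molecule, 2 cuts → 3 fragments:
  1–144 → 144 bp
  145–185 → 41 bp
  186–228 → 43 bp
Sorted largest to smallest: 144, 43, 41 bp.

144, 43, 41 bp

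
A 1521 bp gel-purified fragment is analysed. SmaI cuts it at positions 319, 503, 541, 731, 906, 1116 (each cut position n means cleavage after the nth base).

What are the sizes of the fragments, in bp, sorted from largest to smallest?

405, 319, 210, 190, 184, 175, 38 bp

Linear molecule, 6 cuts → 7 fragments:
  319 − 0 = 319 bp
  503 − 319 = 184 bp
  541 − 503 = 38 bp
  731 − 541 = 190 bp
  906 − 731 = 175 bp
  1116 − 906 = 210 bp
  1521 − 1116 = 405 bp
Sorted largest to smallest: 405, 319, 210, 190, 184, 175, 38 bp.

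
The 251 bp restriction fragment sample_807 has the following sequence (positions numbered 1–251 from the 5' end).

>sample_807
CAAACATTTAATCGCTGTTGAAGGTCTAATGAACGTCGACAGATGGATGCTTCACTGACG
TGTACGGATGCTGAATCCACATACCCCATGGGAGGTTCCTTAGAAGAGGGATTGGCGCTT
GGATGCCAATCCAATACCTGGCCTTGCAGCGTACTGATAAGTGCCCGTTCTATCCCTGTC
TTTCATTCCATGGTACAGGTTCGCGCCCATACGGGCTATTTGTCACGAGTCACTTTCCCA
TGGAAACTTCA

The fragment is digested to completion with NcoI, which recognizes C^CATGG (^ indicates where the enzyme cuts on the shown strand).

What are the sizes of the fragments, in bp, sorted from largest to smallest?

102, 86, 50, 13 bp

NcoI sites (CCATGG) start at positions 86, 188, 238.
NcoI cuts after the first base of each site, so after positions 86, 188, 238.
Linear molecule, 3 cuts → 4 fragments:
  1–86 → 86 bp
  87–188 → 102 bp
  189–238 → 50 bp
  239–251 → 13 bp
Sorted largest to smallest: 102, 86, 50, 13 bp.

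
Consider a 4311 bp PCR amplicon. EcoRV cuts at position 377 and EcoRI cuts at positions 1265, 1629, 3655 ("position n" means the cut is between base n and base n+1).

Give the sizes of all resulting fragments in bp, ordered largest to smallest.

2026, 888, 656, 377, 364 bp

Combined cut positions (sorted): 377, 1265, 1629, 3655.
Linear molecule, 4 cuts → 5 fragments:
  377 − 0 = 377 bp
  1265 − 377 = 888 bp
  1629 − 1265 = 364 bp
  3655 − 1629 = 2026 bp
  4311 − 3655 = 656 bp
Sorted largest to smallest: 2026, 888, 656, 377, 364 bp.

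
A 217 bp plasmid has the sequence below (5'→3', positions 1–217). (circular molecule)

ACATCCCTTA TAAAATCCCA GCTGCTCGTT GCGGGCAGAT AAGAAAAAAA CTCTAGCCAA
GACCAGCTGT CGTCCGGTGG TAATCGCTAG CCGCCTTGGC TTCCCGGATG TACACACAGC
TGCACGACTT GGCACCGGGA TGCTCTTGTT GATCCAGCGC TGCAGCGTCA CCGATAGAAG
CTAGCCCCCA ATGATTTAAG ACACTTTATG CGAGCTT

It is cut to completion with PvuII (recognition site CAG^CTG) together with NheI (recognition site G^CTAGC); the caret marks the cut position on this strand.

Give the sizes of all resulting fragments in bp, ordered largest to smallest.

61, 58, 45, 33, 20 bp

PvuII sites (CAGCTG) start at positions 19, 64, 117.
PvuII cuts after base 3 of each site, so after positions 21, 66, 119.
NheI sites (GCTAGC) start at positions 86, 180.
NheI cuts after the first base of each site, so after positions 86, 180.
Combined cut positions: 21, 66, 86, 119, 180.
Circular molecule, 5 cuts → 5 fragments:
  22–66 → 45 bp
  67–86 → 20 bp
  87–119 → 33 bp
  120–180 → 61 bp
  181–217 then 1–21 → 37 + 21 = 58 bp
Sorted largest to smallest: 61, 58, 45, 33, 20 bp.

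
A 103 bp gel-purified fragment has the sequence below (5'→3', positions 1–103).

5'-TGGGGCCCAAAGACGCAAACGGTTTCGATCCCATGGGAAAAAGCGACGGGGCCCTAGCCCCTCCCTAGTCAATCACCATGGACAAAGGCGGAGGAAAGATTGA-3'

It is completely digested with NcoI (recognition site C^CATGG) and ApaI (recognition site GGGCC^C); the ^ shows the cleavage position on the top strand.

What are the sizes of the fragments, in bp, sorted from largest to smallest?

27, 24, 23, 22, 7 bp

NcoI sites (CCATGG) start at positions 31, 76.
NcoI cuts after the first base of each site, so after positions 31, 76.
ApaI sites (GGGCCC) start at positions 3, 49.
ApaI cuts after base 5 of each site (before the last base), so after positions 7, 53.
Combined cut positions: 7, 31, 53, 76.
Linear molecule, 4 cuts → 5 fragments:
  1–7 → 7 bp
  8–31 → 24 bp
  32–53 → 22 bp
  54–76 → 23 bp
  77–103 → 27 bp
Sorted largest to smallest: 27, 24, 23, 22, 7 bp.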